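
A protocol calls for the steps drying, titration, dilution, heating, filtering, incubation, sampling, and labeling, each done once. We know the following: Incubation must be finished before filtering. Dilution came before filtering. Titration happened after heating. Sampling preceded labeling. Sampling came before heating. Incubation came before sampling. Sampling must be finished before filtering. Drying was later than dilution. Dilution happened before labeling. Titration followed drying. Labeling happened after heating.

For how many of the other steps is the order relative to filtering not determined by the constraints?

4

Forced before filtering: dilution, incubation, and sampling.
That leaves drying, heating, labeling, and titration with no forced order relative to filtering — 4.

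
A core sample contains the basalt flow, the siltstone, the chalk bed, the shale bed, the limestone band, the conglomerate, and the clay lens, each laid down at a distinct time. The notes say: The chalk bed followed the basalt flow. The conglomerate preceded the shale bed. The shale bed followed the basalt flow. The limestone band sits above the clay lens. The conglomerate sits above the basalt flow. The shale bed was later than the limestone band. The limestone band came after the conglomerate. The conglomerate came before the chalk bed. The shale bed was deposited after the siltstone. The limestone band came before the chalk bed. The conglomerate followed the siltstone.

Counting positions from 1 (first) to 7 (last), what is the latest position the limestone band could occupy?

The limestone band must come before the chalk bed and the shale bed — 2 layers forced after it.
Everything else can be placed before the limestone band in some valid order, so the limestone band can sit as late as position 7 − 2 = 5.

5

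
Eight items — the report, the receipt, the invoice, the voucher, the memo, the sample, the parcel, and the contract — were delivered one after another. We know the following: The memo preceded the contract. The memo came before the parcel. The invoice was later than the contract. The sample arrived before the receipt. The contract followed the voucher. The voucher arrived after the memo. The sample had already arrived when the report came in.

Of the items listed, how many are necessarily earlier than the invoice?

Directly stated before the invoice: the contract.
The memo reaches the invoice via the memo → the contract → the invoice.
The voucher reaches the invoice via the voucher → the contract → the invoice.
No chain forces the report (or any of the others) ahead of the invoice.
That's the contract, the memo, and the voucher — 3 in all.

3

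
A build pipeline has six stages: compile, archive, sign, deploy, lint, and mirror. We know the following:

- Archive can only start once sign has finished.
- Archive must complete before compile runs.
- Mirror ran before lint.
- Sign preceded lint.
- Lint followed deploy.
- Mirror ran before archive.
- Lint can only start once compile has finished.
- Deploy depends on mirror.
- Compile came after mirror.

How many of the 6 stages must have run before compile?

3

Directly stated before compile: archive and mirror.
Sign reaches compile via sign → archive → compile.
No chain forces deploy (or any of the others) ahead of compile.
That's archive, mirror, and sign — 3 in all.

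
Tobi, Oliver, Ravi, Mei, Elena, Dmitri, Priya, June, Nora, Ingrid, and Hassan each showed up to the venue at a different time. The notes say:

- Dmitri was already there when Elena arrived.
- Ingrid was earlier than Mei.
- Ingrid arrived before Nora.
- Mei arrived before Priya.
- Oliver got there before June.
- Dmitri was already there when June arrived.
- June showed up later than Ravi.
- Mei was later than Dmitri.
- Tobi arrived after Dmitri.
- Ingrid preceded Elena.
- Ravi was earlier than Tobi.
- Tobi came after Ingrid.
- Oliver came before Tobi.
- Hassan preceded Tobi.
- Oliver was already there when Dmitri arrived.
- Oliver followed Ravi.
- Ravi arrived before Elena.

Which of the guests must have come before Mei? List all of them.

Dmitri, Ingrid, Oliver, Ravi

Directly stated before Mei: Dmitri and Ingrid.
Oliver reaches Mei via Oliver → Dmitri → Mei.
Ravi reaches Mei via Ravi → Oliver → Dmitri → Mei.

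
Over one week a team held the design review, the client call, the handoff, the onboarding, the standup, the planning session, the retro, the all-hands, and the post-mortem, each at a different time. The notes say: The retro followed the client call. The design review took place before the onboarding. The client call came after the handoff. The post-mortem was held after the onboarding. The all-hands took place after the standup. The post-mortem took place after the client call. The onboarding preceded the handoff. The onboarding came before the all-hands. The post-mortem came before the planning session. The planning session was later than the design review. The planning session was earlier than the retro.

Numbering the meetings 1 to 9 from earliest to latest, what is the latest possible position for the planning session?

The planning session must come before the retro — 1 meeting forced after it.
Everything else can be placed before the planning session in some valid order, so the planning session can sit as late as position 9 − 1 = 8.

8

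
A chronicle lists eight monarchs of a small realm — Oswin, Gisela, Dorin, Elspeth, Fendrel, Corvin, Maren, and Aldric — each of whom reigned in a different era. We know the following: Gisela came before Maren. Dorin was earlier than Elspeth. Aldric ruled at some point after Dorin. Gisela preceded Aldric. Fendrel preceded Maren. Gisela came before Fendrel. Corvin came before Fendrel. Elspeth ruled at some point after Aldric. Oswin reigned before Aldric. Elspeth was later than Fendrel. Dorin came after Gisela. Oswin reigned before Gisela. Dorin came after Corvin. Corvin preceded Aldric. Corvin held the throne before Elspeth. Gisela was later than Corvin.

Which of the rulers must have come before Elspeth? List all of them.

Aldric, Corvin, Dorin, Fendrel, Gisela, Oswin

Directly stated before Elspeth: Aldric, Corvin, Dorin, and Fendrel.
Gisela reaches Elspeth via Gisela → Dorin → Elspeth.
Oswin reaches Elspeth via Oswin → Aldric → Elspeth.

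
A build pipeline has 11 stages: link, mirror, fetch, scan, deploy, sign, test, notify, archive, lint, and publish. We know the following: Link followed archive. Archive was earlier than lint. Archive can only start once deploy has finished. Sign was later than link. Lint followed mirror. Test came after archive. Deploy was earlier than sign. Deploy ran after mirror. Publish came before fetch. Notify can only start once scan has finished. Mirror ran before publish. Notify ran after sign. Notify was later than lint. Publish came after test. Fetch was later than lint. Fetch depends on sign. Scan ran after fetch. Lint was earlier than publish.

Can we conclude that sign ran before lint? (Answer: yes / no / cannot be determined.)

cannot be determined

No chain of stated constraints runs from sign to lint, and none runs from lint to sign either.
So the relative order of sign and lint is not fixed by the given facts.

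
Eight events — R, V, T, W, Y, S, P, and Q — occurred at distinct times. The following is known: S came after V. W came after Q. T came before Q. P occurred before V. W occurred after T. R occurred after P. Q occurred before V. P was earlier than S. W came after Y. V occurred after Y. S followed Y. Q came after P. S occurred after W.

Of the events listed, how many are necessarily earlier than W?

Directly stated before W: Q, T, and Y.
P reaches W via P → Q → W.
That's P, Q, T, and Y — 4 in all.

4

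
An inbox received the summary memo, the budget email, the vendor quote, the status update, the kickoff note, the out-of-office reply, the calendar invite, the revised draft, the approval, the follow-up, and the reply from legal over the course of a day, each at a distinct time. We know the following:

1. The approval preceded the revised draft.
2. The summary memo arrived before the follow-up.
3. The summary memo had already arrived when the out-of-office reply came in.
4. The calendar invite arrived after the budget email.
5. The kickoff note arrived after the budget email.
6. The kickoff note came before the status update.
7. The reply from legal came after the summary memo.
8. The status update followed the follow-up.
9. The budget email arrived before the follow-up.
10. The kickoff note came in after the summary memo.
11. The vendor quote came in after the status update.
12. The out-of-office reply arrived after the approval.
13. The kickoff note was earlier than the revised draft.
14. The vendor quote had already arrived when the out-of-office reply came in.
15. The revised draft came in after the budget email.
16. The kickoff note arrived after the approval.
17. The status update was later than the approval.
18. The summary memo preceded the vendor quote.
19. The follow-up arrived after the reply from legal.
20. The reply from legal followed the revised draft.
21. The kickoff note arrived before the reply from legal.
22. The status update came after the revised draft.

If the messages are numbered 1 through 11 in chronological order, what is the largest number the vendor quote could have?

10

The vendor quote must come before the out-of-office reply — 1 message forced after it.
Everything else can be placed before the vendor quote in some valid order, so the vendor quote can sit as late as position 11 − 1 = 10.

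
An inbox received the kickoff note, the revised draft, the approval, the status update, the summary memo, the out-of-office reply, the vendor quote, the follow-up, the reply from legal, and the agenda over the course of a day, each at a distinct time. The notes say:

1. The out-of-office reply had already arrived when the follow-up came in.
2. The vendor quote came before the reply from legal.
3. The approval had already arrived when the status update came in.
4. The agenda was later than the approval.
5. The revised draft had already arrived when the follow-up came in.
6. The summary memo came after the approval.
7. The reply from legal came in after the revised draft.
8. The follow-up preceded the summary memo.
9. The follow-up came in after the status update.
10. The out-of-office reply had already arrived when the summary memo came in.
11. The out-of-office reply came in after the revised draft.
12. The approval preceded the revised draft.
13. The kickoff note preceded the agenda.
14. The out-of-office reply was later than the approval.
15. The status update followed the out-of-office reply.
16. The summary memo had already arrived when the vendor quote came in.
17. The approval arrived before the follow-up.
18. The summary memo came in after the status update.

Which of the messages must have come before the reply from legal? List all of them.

the approval, the follow-up, the out-of-office reply, the revised draft, the status update, the summary memo, the vendor quote

Directly stated before the reply from legal: the revised draft and the vendor quote.
The approval reaches the reply from legal via the approval → the revised draft → the reply from legal.
The follow-up reaches the reply from legal via the follow-up → the summary memo → the vendor quote → the reply from legal.
The out-of-office reply reaches the reply from legal via the out-of-office reply → the summary memo → the vendor quote → the reply from legal.
Likewise the status update and the summary memo each reach the reply from legal by chaining the stated constraints.
No chain forces the kickoff note (or any of the others) ahead of the reply from legal.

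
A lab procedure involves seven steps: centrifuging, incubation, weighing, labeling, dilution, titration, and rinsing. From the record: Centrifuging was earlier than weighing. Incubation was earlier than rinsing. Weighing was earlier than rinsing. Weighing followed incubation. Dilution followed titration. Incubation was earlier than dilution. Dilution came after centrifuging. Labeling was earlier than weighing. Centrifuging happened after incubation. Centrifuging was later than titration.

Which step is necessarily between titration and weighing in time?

centrifuging

Tracing the constraints gives titration → centrifuging → weighing, so centrifuging sits after titration and before weighing.
No other step is forced both after titration and before weighing.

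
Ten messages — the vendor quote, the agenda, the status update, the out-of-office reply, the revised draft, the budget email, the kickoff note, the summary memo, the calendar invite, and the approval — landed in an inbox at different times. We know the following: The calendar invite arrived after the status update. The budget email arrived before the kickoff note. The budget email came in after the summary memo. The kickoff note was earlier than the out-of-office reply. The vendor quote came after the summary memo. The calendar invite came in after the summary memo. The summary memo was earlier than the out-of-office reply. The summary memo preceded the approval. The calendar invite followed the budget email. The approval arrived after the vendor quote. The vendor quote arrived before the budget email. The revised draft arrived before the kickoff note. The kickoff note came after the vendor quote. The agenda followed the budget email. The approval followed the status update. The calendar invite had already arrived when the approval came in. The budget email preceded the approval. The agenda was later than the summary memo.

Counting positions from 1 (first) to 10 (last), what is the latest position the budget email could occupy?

The budget email must come before the agenda, the approval, the calendar invite, the kickoff note, and the out-of-office reply — 5 messages forced after it.
Everything else can be placed before the budget email in some valid order, so the budget email can sit as late as position 10 − 5 = 5.

5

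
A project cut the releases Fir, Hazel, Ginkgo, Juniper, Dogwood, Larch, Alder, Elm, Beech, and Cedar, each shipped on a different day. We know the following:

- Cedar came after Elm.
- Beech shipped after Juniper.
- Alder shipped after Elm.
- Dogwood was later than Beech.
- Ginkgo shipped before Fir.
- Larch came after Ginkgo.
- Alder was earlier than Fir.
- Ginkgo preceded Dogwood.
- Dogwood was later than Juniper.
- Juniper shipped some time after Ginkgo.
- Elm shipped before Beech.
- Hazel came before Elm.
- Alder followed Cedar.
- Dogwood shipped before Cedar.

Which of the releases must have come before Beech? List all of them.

Directly stated before Beech: Elm and Juniper.
Ginkgo reaches Beech via Ginkgo → Juniper → Beech.
Hazel reaches Beech via Hazel → Elm → Beech.
No chain forces Larch (or any of the others) ahead of Beech.

Elm, Ginkgo, Hazel, Juniper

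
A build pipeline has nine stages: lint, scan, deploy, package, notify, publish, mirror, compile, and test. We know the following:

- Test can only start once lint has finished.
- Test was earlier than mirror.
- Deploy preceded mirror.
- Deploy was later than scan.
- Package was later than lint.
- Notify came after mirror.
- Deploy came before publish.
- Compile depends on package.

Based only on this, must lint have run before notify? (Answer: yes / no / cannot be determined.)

Chain the constraints: lint → test → mirror → notify. Each link is directly stated, so lint comes before notify.

yes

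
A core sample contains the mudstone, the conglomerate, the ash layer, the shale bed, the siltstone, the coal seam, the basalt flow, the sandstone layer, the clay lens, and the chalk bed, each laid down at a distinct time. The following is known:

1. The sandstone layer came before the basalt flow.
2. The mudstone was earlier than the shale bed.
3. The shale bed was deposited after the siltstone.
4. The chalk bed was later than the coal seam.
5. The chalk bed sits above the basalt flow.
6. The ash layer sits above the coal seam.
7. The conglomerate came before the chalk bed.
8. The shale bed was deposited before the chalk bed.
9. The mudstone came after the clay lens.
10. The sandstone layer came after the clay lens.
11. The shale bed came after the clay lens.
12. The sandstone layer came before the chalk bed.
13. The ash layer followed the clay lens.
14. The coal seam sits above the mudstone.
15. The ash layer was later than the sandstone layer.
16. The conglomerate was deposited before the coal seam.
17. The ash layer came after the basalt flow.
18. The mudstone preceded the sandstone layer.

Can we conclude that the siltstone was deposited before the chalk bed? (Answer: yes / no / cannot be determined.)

Chain the constraints: the siltstone → the shale bed → the chalk bed. Each link is directly stated, so the siltstone comes before the chalk bed.

yes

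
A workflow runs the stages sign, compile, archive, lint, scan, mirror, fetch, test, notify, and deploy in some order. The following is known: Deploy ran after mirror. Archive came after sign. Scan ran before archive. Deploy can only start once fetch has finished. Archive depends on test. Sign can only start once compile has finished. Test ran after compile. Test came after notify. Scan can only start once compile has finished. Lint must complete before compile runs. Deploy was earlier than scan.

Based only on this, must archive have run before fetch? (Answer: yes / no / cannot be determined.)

no

Tracing the constraints gives fetch → deploy → scan → archive, so fetch must come before archive.
That means archive cannot be before fetch.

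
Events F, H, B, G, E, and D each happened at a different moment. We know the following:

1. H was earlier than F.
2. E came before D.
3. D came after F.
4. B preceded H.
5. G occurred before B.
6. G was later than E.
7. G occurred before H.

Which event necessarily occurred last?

D

Every other event has a chain of constraints placing it before D, so D is last.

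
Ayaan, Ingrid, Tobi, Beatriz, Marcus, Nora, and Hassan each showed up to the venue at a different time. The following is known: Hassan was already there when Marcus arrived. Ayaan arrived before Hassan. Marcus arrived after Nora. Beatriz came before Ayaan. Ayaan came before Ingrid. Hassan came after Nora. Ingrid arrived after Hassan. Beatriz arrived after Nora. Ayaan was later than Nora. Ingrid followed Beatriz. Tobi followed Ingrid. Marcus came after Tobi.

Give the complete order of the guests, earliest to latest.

Nora, Beatriz, Ayaan, Hassan, Ingrid, Tobi, Marcus

The constraints fix every adjacent pair, so only one ordering works:
Nora → Beatriz → Ayaan → Hassan → Ingrid → Tobi → Marcus.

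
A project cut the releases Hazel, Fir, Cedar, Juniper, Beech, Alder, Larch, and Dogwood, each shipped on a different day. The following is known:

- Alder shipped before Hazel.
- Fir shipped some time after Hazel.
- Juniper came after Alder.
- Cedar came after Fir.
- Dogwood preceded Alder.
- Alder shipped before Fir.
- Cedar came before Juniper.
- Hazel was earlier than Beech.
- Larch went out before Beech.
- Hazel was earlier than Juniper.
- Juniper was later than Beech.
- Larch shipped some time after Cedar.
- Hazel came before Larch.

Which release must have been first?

Dogwood

Dogwood has a chain of constraints placing it before every other release, so Dogwood must be first.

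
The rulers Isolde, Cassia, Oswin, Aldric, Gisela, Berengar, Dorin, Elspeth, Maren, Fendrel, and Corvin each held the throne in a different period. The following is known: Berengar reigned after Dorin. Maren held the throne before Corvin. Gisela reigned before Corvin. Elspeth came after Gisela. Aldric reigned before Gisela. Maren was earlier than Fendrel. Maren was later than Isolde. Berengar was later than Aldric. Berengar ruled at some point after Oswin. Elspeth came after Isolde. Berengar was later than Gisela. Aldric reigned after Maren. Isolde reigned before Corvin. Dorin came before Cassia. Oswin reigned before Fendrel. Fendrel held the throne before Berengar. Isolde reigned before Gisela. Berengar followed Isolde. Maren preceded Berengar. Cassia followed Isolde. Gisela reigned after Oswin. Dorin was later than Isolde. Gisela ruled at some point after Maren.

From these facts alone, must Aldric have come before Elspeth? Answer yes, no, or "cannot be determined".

yes

Chain the constraints: Aldric → Gisela → Elspeth. Each link is directly stated, so Aldric comes before Elspeth.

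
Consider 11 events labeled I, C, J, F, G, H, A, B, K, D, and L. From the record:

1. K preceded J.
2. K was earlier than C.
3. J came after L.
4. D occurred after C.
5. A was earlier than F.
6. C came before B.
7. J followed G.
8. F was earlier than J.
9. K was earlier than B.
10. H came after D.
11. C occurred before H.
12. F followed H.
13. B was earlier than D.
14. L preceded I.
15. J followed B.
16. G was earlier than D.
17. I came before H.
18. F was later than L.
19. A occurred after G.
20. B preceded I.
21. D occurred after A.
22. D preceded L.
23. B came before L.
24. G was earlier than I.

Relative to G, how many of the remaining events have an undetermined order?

3

Forced after G: A, D, F, H, I, J, and L.
That leaves B, C, and K with no forced order relative to G — 3.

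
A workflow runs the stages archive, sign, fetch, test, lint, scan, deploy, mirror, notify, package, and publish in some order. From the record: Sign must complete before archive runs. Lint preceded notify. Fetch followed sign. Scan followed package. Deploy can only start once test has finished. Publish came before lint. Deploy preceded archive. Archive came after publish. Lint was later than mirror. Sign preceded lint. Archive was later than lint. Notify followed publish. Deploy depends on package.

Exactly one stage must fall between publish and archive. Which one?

Tracing the constraints gives publish → lint → archive, so lint sits after publish and before archive.
No other stage is forced both after publish and before archive.

lint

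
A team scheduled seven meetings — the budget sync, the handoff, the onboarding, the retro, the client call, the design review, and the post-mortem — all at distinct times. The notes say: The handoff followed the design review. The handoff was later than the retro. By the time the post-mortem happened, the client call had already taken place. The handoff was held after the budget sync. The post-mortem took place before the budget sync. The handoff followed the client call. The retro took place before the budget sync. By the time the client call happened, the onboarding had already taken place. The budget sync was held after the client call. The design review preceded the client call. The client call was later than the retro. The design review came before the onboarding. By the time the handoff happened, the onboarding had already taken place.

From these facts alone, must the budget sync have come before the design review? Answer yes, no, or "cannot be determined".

Tracing the constraints gives the design review → the client call → the budget sync, so the design review must come before the budget sync.
That means the budget sync cannot be before the design review.

no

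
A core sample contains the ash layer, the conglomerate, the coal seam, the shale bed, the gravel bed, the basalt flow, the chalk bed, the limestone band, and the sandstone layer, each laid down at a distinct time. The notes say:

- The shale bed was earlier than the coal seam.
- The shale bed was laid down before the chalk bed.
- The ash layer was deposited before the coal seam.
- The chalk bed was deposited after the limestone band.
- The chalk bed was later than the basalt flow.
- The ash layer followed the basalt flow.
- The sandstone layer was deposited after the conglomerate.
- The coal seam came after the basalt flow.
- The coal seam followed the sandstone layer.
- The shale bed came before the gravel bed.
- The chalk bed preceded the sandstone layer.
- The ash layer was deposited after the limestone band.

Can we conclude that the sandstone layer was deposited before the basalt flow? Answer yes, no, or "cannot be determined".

Tracing the constraints gives the basalt flow → the chalk bed → the sandstone layer, so the basalt flow must come before the sandstone layer.
That means the sandstone layer cannot be before the basalt flow.

no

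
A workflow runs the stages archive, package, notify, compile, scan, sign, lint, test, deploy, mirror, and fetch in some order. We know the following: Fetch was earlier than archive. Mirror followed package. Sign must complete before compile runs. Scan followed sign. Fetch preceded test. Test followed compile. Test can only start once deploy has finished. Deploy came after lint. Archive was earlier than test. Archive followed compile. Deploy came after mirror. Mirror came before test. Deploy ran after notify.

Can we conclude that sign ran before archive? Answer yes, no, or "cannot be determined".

yes

Chain the constraints: sign → compile → archive. Each link is directly stated, so sign comes before archive.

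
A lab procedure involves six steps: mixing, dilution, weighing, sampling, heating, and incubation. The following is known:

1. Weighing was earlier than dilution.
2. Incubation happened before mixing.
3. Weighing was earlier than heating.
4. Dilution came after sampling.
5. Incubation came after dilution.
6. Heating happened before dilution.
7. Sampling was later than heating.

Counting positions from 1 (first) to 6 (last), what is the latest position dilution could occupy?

4

Dilution must come before incubation and mixing — 2 steps forced after it.
Everything else can be placed before dilution in some valid order, so dilution can sit as late as position 6 − 2 = 4.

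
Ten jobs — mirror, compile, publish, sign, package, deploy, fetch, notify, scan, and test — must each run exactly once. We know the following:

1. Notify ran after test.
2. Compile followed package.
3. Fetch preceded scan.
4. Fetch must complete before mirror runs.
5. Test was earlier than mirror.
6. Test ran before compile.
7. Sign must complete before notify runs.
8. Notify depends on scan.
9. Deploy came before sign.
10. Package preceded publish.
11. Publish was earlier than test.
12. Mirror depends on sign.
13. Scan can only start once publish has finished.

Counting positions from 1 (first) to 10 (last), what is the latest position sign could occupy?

Sign must come before mirror and notify — 2 stages forced after it.
Everything else can be placed before sign in some valid order, so sign can sit as late as position 10 − 2 = 8.

8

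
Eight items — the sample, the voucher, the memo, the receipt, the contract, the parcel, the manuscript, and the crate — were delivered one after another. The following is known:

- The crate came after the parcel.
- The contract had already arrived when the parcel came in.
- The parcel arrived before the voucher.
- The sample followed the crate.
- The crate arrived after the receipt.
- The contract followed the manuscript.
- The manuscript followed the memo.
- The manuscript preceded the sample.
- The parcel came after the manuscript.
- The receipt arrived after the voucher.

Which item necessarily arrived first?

the memo

The memo has a chain of constraints placing it before every other item, so the memo must be first.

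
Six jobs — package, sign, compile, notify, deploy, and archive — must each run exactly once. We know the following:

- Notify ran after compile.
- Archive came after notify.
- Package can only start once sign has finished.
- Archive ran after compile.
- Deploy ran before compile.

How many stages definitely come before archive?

3

Directly stated before archive: compile and notify.
Deploy reaches archive via deploy → compile → archive.
No chain forces sign (or any of the others) ahead of archive.
That's compile, deploy, and notify — 3 in all.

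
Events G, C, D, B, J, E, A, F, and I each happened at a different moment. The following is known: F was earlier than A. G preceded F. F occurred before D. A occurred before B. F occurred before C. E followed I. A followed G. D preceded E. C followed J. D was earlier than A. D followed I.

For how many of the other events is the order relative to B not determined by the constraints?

3

Forced before B: A, D, F, G, and I.
That leaves C, E, and J with no forced order relative to B — 3.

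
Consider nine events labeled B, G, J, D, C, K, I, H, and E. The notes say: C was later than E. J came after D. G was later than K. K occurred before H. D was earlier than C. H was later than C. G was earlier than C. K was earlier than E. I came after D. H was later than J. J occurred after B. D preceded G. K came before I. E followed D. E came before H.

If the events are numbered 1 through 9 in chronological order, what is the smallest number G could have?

3

D and K must both come before G — 2 forced predecessors.
Nothing else is forced ahead of G, so its earliest slot is position 2 + 1 = 3.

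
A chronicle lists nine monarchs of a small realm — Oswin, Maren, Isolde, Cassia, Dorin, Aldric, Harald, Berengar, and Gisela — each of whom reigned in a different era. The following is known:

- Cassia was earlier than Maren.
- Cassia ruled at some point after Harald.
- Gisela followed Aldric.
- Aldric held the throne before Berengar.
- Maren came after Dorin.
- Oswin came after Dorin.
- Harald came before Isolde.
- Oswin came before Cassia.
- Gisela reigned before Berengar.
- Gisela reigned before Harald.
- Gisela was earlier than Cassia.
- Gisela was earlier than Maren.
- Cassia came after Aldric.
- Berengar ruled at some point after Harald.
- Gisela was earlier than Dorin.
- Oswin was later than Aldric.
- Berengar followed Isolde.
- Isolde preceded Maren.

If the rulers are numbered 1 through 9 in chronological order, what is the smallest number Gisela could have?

2

Aldric must come before Gisela — 1 forced predecessor.
Nothing else is forced ahead of Gisela, so their earliest slot is position 1 + 1 = 2.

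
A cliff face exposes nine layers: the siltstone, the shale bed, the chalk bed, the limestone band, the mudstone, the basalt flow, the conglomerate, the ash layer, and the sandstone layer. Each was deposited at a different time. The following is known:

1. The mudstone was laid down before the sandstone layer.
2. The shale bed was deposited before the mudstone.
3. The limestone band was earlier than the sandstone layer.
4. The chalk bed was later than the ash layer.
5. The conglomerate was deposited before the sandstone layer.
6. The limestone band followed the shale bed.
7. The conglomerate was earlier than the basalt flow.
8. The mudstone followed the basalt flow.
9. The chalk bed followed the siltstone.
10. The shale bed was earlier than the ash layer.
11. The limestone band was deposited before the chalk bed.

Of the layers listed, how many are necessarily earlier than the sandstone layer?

5

Directly stated before the sandstone layer: the conglomerate, the limestone band, and the mudstone.
The basalt flow reaches the sandstone layer via the basalt flow → the mudstone → the sandstone layer.
The shale bed reaches the sandstone layer via the shale bed → the mudstone → the sandstone layer.
That's the basalt flow, the conglomerate, the limestone band, the mudstone, and the shale bed — 5 in all.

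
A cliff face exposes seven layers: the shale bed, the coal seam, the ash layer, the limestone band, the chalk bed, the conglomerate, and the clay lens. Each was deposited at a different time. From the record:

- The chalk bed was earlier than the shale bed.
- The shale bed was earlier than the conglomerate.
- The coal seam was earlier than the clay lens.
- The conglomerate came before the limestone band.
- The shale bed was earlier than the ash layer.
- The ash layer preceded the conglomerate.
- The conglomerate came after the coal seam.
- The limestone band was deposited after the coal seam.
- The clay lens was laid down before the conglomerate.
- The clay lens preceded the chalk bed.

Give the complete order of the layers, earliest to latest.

the coal seam, the clay lens, the chalk bed, the shale bed, the ash layer, the conglomerate, the limestone band

The constraints fix every adjacent pair, so only one ordering works:
the coal seam → the clay lens → the chalk bed → the shale bed → the ash layer → the conglomerate → the limestone band.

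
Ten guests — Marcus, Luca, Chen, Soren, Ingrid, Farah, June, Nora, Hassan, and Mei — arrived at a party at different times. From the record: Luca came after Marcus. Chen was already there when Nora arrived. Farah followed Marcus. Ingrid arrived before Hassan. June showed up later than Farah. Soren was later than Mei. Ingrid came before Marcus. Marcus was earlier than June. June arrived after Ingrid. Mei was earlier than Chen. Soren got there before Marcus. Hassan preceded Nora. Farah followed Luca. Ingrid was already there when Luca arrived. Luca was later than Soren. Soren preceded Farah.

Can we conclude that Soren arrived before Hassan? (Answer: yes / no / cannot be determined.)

cannot be determined

No chain of stated constraints runs from Soren to Hassan, and none runs from Hassan to Soren either.
So the relative order of Soren and Hassan is not fixed by the given facts.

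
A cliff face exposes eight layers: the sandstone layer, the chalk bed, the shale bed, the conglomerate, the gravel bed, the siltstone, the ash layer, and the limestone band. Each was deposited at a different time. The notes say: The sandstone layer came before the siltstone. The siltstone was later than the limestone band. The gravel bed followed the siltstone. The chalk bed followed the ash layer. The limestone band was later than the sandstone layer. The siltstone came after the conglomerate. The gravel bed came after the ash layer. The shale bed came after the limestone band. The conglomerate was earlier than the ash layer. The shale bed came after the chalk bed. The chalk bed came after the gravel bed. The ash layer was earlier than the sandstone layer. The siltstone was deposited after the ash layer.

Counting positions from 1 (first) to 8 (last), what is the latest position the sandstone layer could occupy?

3

The sandstone layer must come before the chalk bed, the gravel bed, the limestone band, the shale bed, and the siltstone — 5 layers forced after it.
Everything else can be placed before the sandstone layer in some valid order, so the sandstone layer can sit as late as position 8 − 5 = 3.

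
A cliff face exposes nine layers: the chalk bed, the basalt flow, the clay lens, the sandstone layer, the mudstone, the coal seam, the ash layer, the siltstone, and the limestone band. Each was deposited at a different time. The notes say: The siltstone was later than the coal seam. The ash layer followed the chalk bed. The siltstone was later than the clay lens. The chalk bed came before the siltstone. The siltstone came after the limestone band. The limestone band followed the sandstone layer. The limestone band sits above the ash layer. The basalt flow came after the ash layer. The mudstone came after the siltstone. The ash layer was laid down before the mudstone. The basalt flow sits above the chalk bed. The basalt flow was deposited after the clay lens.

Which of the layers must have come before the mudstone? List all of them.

Directly stated before the mudstone: the ash layer and the siltstone.
The chalk bed reaches the mudstone via the chalk bed → the siltstone → the mudstone.
The clay lens reaches the mudstone via the clay lens → the siltstone → the mudstone.
The coal seam reaches the mudstone via the coal seam → the siltstone → the mudstone.
Likewise the limestone band and the sandstone layer each reach the mudstone by chaining the stated constraints.
No chain forces the basalt flow ahead of the mudstone.

the ash layer, the chalk bed, the clay lens, the coal seam, the limestone band, the sandstone layer, the siltstone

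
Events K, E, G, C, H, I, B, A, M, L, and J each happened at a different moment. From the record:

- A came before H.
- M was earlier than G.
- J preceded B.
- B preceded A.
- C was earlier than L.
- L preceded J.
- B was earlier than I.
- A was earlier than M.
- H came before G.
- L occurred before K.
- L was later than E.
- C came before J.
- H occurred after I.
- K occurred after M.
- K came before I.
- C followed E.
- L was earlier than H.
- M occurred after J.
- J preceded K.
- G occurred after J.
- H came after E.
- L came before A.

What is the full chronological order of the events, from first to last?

E, C, L, J, B, A, M, K, I, H, G

The constraints fix every adjacent pair, so only one ordering works:
E → C → L → J → B → A → M → K → I → H → G.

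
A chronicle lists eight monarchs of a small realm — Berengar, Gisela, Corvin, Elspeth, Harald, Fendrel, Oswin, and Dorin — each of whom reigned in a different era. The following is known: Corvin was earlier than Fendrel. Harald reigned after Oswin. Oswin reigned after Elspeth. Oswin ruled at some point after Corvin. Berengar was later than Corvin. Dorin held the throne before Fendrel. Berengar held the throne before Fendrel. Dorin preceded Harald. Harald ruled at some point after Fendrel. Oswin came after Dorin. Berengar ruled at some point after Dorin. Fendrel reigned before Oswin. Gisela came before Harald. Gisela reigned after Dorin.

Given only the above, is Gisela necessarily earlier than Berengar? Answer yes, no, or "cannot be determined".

cannot be determined

No chain of stated constraints runs from Gisela to Berengar, and none runs from Berengar to Gisela either.
So the relative order of Gisela and Berengar is not fixed by the given facts.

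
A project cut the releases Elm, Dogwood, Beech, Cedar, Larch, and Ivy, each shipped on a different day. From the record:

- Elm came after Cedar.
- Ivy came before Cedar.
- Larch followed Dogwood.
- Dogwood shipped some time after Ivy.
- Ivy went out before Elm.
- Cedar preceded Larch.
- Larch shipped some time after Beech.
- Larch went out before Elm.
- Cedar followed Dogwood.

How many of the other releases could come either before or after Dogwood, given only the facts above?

Forced before Dogwood: Ivy; forced after Dogwood: Cedar, Elm, and Larch.
That leaves Beech with no forced order relative to Dogwood — 1.

1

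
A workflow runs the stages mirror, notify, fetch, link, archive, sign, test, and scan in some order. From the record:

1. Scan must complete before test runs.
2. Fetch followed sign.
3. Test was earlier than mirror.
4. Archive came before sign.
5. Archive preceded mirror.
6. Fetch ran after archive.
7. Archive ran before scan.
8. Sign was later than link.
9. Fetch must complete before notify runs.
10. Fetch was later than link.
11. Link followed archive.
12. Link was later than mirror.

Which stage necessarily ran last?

notify

Every other stage has a chain of constraints placing it before notify, so notify is last.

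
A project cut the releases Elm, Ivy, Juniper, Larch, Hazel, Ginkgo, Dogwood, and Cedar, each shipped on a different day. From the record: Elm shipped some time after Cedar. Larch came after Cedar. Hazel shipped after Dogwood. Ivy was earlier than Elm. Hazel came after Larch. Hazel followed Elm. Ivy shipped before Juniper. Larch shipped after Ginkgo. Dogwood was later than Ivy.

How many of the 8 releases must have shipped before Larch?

Directly stated before Larch: Cedar and Ginkgo.
No chain forces Hazel (or any of the others) ahead of Larch.
That's Cedar and Ginkgo — 2 in all.

2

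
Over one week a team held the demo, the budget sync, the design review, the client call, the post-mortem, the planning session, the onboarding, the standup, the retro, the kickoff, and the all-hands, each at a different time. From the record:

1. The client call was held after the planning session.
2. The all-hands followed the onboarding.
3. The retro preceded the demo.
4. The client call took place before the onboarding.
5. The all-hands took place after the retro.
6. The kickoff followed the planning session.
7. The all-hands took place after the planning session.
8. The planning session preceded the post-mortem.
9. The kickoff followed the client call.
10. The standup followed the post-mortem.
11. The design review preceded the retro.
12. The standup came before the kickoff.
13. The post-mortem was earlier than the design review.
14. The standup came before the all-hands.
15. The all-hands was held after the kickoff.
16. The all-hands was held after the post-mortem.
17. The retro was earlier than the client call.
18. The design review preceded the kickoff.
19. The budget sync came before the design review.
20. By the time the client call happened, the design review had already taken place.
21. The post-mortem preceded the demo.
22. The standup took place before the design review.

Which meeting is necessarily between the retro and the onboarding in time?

Tracing the constraints gives the retro → the client call → the onboarding, so the client call sits after the retro and before the onboarding.
No other meeting is forced both after the retro and before the onboarding.

the client call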